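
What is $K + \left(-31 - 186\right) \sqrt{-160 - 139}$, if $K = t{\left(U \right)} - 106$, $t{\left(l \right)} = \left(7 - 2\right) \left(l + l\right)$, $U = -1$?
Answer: $-116 - 217 i \sqrt{299} \approx -116.0 - 3752.3 i$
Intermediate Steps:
$t{\left(l \right)} = 10 l$ ($t{\left(l \right)} = 5 \cdot 2 l = 10 l$)
$K = -116$ ($K = 10 \left(-1\right) - 106 = -10 - 106 = -116$)
$K + \left(-31 - 186\right) \sqrt{-160 - 139} = -116 + \left(-31 - 186\right) \sqrt{-160 - 139} = -116 + \left(-31 - 186\right) \sqrt{-299} = -116 - 217 i \sqrt{299}$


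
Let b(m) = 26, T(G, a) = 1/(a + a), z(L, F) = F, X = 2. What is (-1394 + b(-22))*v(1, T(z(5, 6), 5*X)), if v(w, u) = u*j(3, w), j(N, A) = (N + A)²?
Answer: -5472/5 ≈ -1094.4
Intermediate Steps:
j(N, A) = (A + N)²
T(G, a) = 1/(2*a)
v(w, u) = u*(3 + w)² (v(w, u) = u*(w + 3)² = u*(3 + w)²)
(-1394 + b(-22))*v(1, T(z(5, 6), 5*X)) = (-1394 + 26)*((1/(2*((5*2))))*(3 + 1)²) = -1368*(½)/10*4² = -1368*(½)*(⅒)*16 = -342*16/5 = -1368*⅘ = -5472/5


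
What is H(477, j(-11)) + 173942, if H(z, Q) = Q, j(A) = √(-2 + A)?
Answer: 173942 + I*√13 ≈ 1.7394e+5 + 3.6056*I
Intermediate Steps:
H(477, j(-11)) + 173942 = √(-2 - 11) + 173942 = √(-13) + 173942 = I*√13 + 173942 = 173942 + I*√13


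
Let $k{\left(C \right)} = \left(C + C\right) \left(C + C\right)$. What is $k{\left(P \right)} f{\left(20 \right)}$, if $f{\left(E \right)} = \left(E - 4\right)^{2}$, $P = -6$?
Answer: $36864$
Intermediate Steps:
$k{\left(C \right)} = 4 C^{2}$ ($k{\left(C \right)} = 2 C 2 C = 4 C^{2}$)
$f{\left(E \right)} = \left(-4 + E\right)^{2}$
$k{\left(P \right)} f{\left(20 \right)} = 4 \left(-6\right)^{2} \left(-4 + 20\right)^{2} = 4 \cdot 36 \cdot 16^{2} = 144 \cdot 256 = 36864$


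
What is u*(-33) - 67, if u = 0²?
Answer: -67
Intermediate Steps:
u = 0
u*(-33) - 67 = 0*(-33) - 67 = 0 - 67 = -67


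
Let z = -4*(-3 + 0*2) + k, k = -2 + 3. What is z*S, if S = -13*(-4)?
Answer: 676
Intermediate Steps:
k = 1
S = 52
z = 13 (z = -4*(-3 + 0*2) + 1 = -4*(-3 + 0) + 1 = -4*(-3) + 1 = 12 + 1 = 13)
z*S = 13*52 = 676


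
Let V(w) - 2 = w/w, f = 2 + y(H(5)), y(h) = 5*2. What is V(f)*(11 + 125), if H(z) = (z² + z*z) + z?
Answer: 408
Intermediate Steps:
H(z) = z + 2*z² (H(z) = (z² + z²) + z = 2*z² + z = z + 2*z²)
y(h) = 10
f = 12 (f = 2 + 10 = 12)
V(w) = 3 (V(w) = 2 + w/w = 2 + 1 = 3)
V(f)*(11 + 125) = 3*(11 + 125) = 3*136 = 408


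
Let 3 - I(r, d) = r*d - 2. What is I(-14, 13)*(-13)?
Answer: -2431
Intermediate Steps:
I(r, d) = 5 - d*r (I(r, d) = 3 - (r*d - 2) = 3 - (d*r - 2) = 3 - (-2 + d*r) = 3 + (2 - d*r) = 5 - d*r)
I(-14, 13)*(-13) = (5 - 1*13*(-14))*(-13) = (5 + 182)*(-13) = 187*(-13) = -2431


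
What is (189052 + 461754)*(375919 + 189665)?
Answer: 368085460704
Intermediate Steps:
(189052 + 461754)*(375919 + 189665) = 650806*565584 = 368085460704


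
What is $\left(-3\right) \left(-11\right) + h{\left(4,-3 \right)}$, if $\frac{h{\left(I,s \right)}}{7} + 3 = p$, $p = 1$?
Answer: $19$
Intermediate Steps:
$h{\left(I,s \right)} = -14$ ($h{\left(I,s \right)} = -21 + 7 \cdot 1 = -21 + 7 = -14$)
$\left(-3\right) \left(-11\right) + h{\left(4,-3 \right)} = \left(-3\right) \left(-11\right) - 14 = 33 - 14 = 19$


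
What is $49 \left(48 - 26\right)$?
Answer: $1078$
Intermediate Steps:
$49 \left(48 - 26\right) = 49 \cdot 22 = 1078$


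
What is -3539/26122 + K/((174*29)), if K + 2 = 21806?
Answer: 91951049/21968602 ≈ 4.1856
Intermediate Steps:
K = 21804 (K = -2 + 21806 = 21804)
-3539/26122 + K/((174*29)) = -3539/26122 + 21804/((174*29)) = -3539*1/26122 + 21804/5046 = -3539/26122 + 21804*(1/5046) = -3539/26122 + 3634/841 = 91951049/21968602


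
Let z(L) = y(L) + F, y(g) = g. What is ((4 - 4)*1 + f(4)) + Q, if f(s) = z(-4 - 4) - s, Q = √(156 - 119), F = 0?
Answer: -12 + √37 ≈ -5.9172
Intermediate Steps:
z(L) = L (z(L) = L + 0 = L)
Q = √37 ≈ 6.0828
f(s) = -8 - s (f(s) = (-4 - 4) - s = -8 - s)
((4 - 4)*1 + f(4)) + Q = ((4 - 4)*1 + (-8 - 1*4)) + √37 = (0*1 + (-8 - 4)) + √37 = (0 - 12) + √37 = -12 + √37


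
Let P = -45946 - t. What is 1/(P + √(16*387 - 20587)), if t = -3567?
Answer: -42379/1795994036 - I*√14395/1795994036 ≈ -2.3596e-5 - 6.6804e-8*I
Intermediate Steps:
P = -42379 (P = -45946 - 1*(-3567) = -45946 + 3567 = -42379)
1/(P + √(16*387 - 20587)) = 1/(-42379 + √(16*387 - 20587)) = 1/(-42379 + √(6192 - 20587)) = 1/(-42379 + √(-14395)) = 1/(-42379 + I*√14395)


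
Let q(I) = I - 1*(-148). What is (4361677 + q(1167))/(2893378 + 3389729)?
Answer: 4362992/6283107 ≈ 0.69440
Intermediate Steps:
q(I) = 148 + I (q(I) = I + 148 = 148 + I)
(4361677 + q(1167))/(2893378 + 3389729) = (4361677 + (148 + 1167))/(2893378 + 3389729) = (4361677 + 1315)/6283107 = 4362992*(1/6283107) = 4362992/6283107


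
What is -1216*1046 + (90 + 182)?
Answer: -1271664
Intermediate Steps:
-1216*1046 + (90 + 182) = -1271936 + 272 = -1271664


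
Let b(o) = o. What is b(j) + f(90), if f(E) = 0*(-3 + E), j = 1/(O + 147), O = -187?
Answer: -1/40 ≈ -0.025000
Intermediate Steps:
j = -1/40 (j = 1/(-187 + 147) = 1/(-40) = -1/40 ≈ -0.025000)
f(E) = 0
b(j) + f(90) = -1/40 + 0 = -1/40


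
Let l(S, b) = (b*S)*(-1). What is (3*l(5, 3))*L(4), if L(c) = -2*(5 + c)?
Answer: 810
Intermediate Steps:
l(S, b) = -S*b (l(S, b) = (S*b)*(-1) = -S*b)
L(c) = -10 - 2*c
(3*l(5, 3))*L(4) = (3*(-1*5*3))*(-10 - 2*4) = (3*(-15))*(-10 - 8) = -45*(-18) = 810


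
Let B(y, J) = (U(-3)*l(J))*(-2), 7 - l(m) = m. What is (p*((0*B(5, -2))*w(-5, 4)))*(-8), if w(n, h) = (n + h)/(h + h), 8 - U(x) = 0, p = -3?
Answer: 0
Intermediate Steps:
U(x) = 8 (U(x) = 8 - 1*0 = 8 + 0 = 8)
l(m) = 7 - m
B(y, J) = -112 + 16*J (B(y, J) = (8*(7 - J))*(-2) = (56 - 8*J)*(-2) = -112 + 16*J)
w(n, h) = (h + n)/(2*h) (w(n, h) = (h + n)/((2*h)) = (h + n)*(1/(2*h)) = (h + n)/(2*h))
(p*((0*B(5, -2))*w(-5, 4)))*(-8) = -3*0*(-112 + 16*(-2))*(½)*(4 - 5)/4*(-8) = -3*0*(-112 - 32)*(½)*(¼)*(-1)*(-8) = -3*0*(-144)*(-1)/8*(-8) = -0*(-1)/8*(-8) = -3*0*(-8) = 0*(-8) = 0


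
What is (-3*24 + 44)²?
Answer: 784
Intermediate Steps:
(-3*24 + 44)² = (-72 + 44)² = (-28)² = 784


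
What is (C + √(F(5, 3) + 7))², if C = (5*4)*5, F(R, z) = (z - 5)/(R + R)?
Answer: (500 + √170)²/25 ≈ 10528.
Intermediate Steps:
F(R, z) = (-5 + z)/(2*R) (F(R, z) = (-5 + z)/((2*R)) = (-5 + z)*(1/(2*R)) = (-5 + z)/(2*R))
C = 100 (C = 20*5 = 100)
(C + √(F(5, 3) + 7))² = (100 + √((½)*(-5 + 3)/5 + 7))² = (100 + √((½)*(⅕)*(-2) + 7))² = (100 + √(-⅕ + 7))² = (100 + √(34/5))² = (100 + √170/5)²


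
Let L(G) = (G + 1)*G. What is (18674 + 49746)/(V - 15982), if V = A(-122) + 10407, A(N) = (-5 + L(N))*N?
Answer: -68420/1805929 ≈ -0.037886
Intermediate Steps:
L(G) = G*(1 + G) (L(G) = (1 + G)*G = G*(1 + G))
A(N) = N*(-5 + N*(1 + N)) (A(N) = (-5 + N*(1 + N))*N = N*(-5 + N*(1 + N)))
V = -1789947 (V = -122*(-5 - 122*(1 - 122)) + 10407 = -122*(-5 - 122*(-121)) + 10407 = -122*(-5 + 14762) + 10407 = -122*14757 + 10407 = -1800354 + 10407 = -1789947)
(18674 + 49746)/(V - 15982) = (18674 + 49746)/(-1789947 - 15982) = 68420/(-1805929) = 68420*(-1/1805929) = -68420/1805929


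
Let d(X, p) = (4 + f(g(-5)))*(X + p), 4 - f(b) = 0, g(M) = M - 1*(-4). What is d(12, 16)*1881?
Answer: 421344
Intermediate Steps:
g(M) = 4 + M (g(M) = M + 4 = 4 + M)
f(b) = 4 (f(b) = 4 - 1*0 = 4 + 0 = 4)
d(X, p) = 8*X + 8*p (d(X, p) = (4 + 4)*(X + p) = 8*(X + p) = 8*X + 8*p)
d(12, 16)*1881 = (8*12 + 8*16)*1881 = (96 + 128)*1881 = 224*1881 = 421344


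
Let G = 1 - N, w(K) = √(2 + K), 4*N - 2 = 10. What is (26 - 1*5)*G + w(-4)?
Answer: -42 + I*√2 ≈ -42.0 + 1.4142*I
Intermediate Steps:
N = 3 (N = ½ + (¼)*10 = ½ + 5/2 = 3)
G = -2 (G = 1 - 1*3 = 1 - 3 = -2)
(26 - 1*5)*G + w(-4) = (26 - 1*5)*(-2) + √(2 - 4) = (26 - 5)*(-2) + √(-2) = 21*(-2) + I*√2 = -42 + I*√2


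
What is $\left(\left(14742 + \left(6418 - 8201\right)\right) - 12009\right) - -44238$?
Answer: $45188$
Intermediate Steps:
$\left(\left(14742 + \left(6418 - 8201\right)\right) - 12009\right) - -44238 = \left(\left(14742 - 1783\right) - 12009\right) + 44238 = \left(12959 - 12009\right) + 44238 = 950 + 44238 = 45188$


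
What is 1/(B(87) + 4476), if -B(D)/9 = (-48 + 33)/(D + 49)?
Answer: 136/608871 ≈ 0.00022336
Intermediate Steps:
B(D) = 135/(49 + D) (B(D) = -9*(-48 + 33)/(D + 49) = -(-135)/(49 + D) = 135/(49 + D))
1/(B(87) + 4476) = 1/(135/(49 + 87) + 4476) = 1/(135/136 + 4476) = 1/(608871/136) = 136/608871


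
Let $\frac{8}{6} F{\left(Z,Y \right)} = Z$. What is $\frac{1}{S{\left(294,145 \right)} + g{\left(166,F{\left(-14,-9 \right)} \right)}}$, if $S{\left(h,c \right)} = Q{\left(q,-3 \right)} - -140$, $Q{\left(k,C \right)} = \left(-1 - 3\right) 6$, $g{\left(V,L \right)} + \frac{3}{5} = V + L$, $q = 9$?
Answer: $\frac{10}{2709} \approx 0.0036914$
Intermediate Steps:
$F{\left(Z,Y \right)} = \frac{3 Z}{4}$
$g{\left(V,L \right)} = - \frac{3}{5} + L + V$ ($g{\left(V,L \right)} = - \frac{3}{5} + \left(V + L\right) = - \frac{3}{5} + \left(L + V\right) = - \frac{3}{5} + L + V$)
$Q{\left(k,C \right)} = -24$ ($Q{\left(k,C \right)} = \left(-4\right) 6 = -24$)
$S{\left(h,c \right)} = 116$ ($S{\left(h,c \right)} = -24 - -140 = -24 + 140 = 116$)
$\frac{1}{S{\left(294,145 \right)} + g{\left(166,F{\left(-14,-9 \right)} \right)}} = \frac{1}{116 + \left(- \frac{3}{5} + \frac{3}{4} \left(-14\right) + 166\right)} = \frac{1}{116 - - \frac{1549}{10}} = \frac{1}{116 + \frac{1549}{10}} = \frac{1}{\frac{2709}{10}} = \frac{10}{2709}$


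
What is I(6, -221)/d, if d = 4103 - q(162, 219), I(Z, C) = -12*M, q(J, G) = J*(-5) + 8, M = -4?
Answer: 16/1635 ≈ 0.0097859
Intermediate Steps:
q(J, G) = 8 - 5*J (q(J, G) = -5*J + 8 = 8 - 5*J)
I(Z, C) = 48 (I(Z, C) = -12*(-4) = 48)
d = 4905 (d = 4103 - (8 - 5*162) = 4103 - (8 - 810) = 4103 - 1*(-802) = 4103 + 802 = 4905)
I(6, -221)/d = 48/4905 = 48*(1/4905) = 16/1635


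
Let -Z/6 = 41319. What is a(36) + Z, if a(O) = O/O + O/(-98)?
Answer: -12147755/49 ≈ -2.4791e+5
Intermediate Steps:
Z = -247914 (Z = -6*41319 = -247914)
a(O) = 1 - O/98 (a(O) = 1 + O*(-1/98) = 1 - O/98)
a(36) + Z = (1 - 1/98*36) - 247914 = (1 - 18/49) - 247914 = 31/49 - 247914 = -12147755/49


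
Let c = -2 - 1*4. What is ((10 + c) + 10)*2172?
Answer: 30408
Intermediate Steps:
c = -6 (c = -2 - 4 = -6)
((10 + c) + 10)*2172 = ((10 - 6) + 10)*2172 = (4 + 10)*2172 = 14*2172 = 30408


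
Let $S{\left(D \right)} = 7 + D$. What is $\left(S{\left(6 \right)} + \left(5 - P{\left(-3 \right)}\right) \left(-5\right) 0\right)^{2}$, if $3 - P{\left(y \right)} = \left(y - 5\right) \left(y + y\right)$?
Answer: $169$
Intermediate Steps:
$P{\left(y \right)} = 3 - 2 y \left(-5 + y\right)$ ($P{\left(y \right)} = 3 - \left(y - 5\right) \left(y + y\right) = 3 - \left(-5 + y\right) 2 y = 3 - 2 y \left(-5 + y\right)$)
$\left(S{\left(6 \right)} + \left(5 - P{\left(-3 \right)}\right) \left(-5\right) 0\right)^{2} = \left(\left(7 + 6\right) + \left(5 - \left(3 - 2 \left(-3\right)^{2} + 10 \left(-3\right)\right)\right) \left(-5\right) 0\right)^{2} = \left(13 + \left(5 - \left(3 - 18 - 30\right)\right) \left(-5\right) 0\right)^{2} = \left(13 + \left(5 - -45\right) \left(-5\right) 0\right)^{2} = \left(13 + \left(5 + 45\right) \left(-5\right) 0\right)^{2} = \left(13 + 50 \left(-5\right) 0\right)^{2} = \left(13 - 0\right)^{2} = \left(13 + 0\right)^{2} = 13^{2} = 169$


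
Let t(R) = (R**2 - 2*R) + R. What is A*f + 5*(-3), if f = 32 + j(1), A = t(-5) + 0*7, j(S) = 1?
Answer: 975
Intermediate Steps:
t(R) = R**2 - R
A = 30 (A = -5*(-1 - 5) + 0*7 = -5*(-6) + 0 = 30 + 0 = 30)
f = 33 (f = 32 + 1 = 33)
A*f + 5*(-3) = 30*33 + 5*(-3) = 990 - 15 = 975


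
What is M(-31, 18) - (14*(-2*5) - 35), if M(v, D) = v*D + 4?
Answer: -379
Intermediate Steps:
M(v, D) = 4 + D*v (M(v, D) = D*v + 4 = 4 + D*v)
M(-31, 18) - (14*(-2*5) - 35) = (4 + 18*(-31)) - (14*(-2*5) - 35) = (4 - 558) - (14*(-10) - 35) = -554 - (-140 - 35) = -554 - 1*(-175) = -554 + 175 = -379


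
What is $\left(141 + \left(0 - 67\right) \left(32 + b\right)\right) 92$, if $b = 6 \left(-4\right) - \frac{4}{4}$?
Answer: $-30176$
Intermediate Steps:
$b = -25$ ($b = -24 - 1 = -25$)
$\left(141 + \left(0 - 67\right) \left(32 + b\right)\right) 92 = \left(141 + \left(0 - 67\right) \left(32 - 25\right)\right) 92 = \left(141 - 469\right) 92 = \left(-328\right) 92 = -30176$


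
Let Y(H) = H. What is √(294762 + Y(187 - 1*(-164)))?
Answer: √295113 ≈ 543.24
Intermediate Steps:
√(294762 + Y(187 - 1*(-164))) = √(294762 + (187 - 1*(-164))) = √(294762 + (187 + 164)) = √(294762 + 351) = √295113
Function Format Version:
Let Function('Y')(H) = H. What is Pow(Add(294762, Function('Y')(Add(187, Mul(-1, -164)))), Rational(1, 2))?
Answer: Pow(295113, Rational(1, 2)) ≈ 543.24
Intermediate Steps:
Pow(Add(294762, Function('Y')(Add(187, Mul(-1, -164)))), Rational(1, 2)) = Pow(Add(294762, Add(187, Mul(-1, -164))), Rational(1, 2)) = Pow(Add(294762, Add(187, 164)), Rational(1, 2)) = Pow(Add(294762, 351), Rational(1, 2)) = Pow(295113, Rational(1, 2))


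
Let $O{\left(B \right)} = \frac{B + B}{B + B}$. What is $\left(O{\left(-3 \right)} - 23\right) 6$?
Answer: $-132$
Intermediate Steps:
$O{\left(B \right)} = 1$ ($O{\left(B \right)} = \frac{2 B}{2 B} = 2 B \frac{1}{2 B} = 1$)
$\left(O{\left(-3 \right)} - 23\right) 6 = \left(1 - 23\right) 6 = \left(-22\right) 6 = -132$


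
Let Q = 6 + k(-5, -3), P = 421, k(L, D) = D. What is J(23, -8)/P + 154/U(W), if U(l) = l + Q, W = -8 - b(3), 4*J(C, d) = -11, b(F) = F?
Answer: -8107/421 ≈ -19.257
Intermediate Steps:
J(C, d) = -11/4 (J(C, d) = (¼)*(-11) = -11/4)
Q = 3 (Q = 6 - 3 = 3)
W = -11 (W = -8 - 1*3 = -8 - 3 = -11)
U(l) = 3 + l (U(l) = l + 3 = 3 + l)
J(23, -8)/P + 154/U(W) = -11/4/421 + 154/(3 - 11) = -11/4*1/421 + 154/(-8) = -11/1684 + 154*(-⅛) = -11/1684 - 77/4 = -8107/421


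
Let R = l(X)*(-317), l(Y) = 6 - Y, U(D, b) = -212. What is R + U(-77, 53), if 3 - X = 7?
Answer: -3382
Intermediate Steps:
X = -4 (X = 3 - 1*7 = 3 - 7 = -4)
R = -3170 (R = (6 - 1*(-4))*(-317) = (6 + 4)*(-317) = 10*(-317) = -3170)
R + U(-77, 53) = -3170 - 212 = -3382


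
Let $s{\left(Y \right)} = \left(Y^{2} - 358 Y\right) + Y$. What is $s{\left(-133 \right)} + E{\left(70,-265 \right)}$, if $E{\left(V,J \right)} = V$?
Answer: $65240$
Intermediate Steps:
$s{\left(Y \right)} = Y^{2} - 357 Y$
$s{\left(-133 \right)} + E{\left(70,-265 \right)} = - 133 \left(-357 - 133\right) + 70 = \left(-133\right) \left(-490\right) + 70 = 65170 + 70 = 65240$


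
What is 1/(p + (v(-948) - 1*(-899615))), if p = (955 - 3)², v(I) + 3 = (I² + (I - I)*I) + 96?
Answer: 1/2704716 ≈ 3.6972e-7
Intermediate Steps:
v(I) = 93 + I² (v(I) = -3 + ((I² + (I - I)*I) + 96) = -3 + ((I² + 0*I) + 96) = -3 + ((I² + 0) + 96) = -3 + (I² + 96) = -3 + (96 + I²) = 93 + I²)
p = 906304 (p = 952² = 906304)
1/(p + (v(-948) - 1*(-899615))) = 1/(906304 + ((93 + (-948)²) - 1*(-899615))) = 1/(906304 + ((93 + 898704) + 899615)) = 1/(906304 + (898797 + 899615)) = 1/(906304 + 1798412) = 1/2704716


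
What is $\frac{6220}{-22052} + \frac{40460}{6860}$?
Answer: $\frac{1517062}{270137} \approx 5.6159$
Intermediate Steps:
$\frac{6220}{-22052} + \frac{40460}{6860} = 6220 \left(- \frac{1}{22052}\right) + 40460 \cdot \frac{1}{6860} = - \frac{1555}{5513} + \frac{289}{49} = \frac{1517062}{270137}$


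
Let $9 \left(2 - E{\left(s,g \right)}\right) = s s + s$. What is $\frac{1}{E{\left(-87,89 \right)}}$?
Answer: $- \frac{3}{2488} \approx -0.0012058$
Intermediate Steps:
$E{\left(s,g \right)} = 2 - \frac{s}{9} - \frac{s^{2}}{9}$ ($E{\left(s,g \right)} = 2 - \frac{s s + s}{9} = 2 - \frac{s^{2} + s}{9} = 2 - \frac{s + s^{2}}{9} = 2 - \left(\frac{s}{9} + \frac{s^{2}}{9}\right) = 2 - \frac{s}{9} - \frac{s^{2}}{9}$)
$\frac{1}{E{\left(-87,89 \right)}} = \frac{1}{2 - - \frac{29}{3} - \frac{\left(-87\right)^{2}}{9}} = \frac{1}{2 + \frac{29}{3} - 841} = \frac{1}{- \frac{2488}{3}} = - \frac{3}{2488}$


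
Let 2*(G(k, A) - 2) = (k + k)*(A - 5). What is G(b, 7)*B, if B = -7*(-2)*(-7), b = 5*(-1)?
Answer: 784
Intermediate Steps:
b = -5
G(k, A) = 2 + k*(-5 + A) (G(k, A) = 2 + ((k + k)*(A - 5))/2 = 2 + ((2*k)*(-5 + A))/2 = 2 + (2*k*(-5 + A))/2 = 2 + k*(-5 + A))
B = -98 (B = 14*(-7) = -98)
G(b, 7)*B = (2 - 5*(-5) + 7*(-5))*(-98) = (2 + 25 - 35)*(-98) = -8*(-98) = 784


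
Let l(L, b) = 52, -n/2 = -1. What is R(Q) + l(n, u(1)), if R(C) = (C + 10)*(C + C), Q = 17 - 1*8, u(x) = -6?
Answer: 394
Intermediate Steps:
n = 2 (n = -2*(-1) = 2)
Q = 9 (Q = 17 - 8 = 9)
R(C) = 2*C*(10 + C) (R(C) = (10 + C)*(2*C) = 2*C*(10 + C))
R(Q) + l(n, u(1)) = 2*9*(10 + 9) + 52 = 2*9*19 + 52 = 342 + 52 = 394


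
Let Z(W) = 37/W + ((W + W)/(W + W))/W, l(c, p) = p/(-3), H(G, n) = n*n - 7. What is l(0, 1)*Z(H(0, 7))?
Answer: -19/63 ≈ -0.30159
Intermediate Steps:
H(G, n) = -7 + n² (H(G, n) = n² - 7 = -7 + n²)
l(c, p) = -p/3 (l(c, p) = p*(-⅓) = -p/3)
Z(W) = 38/W (Z(W) = 37/W + ((2*W)/((2*W)))/W = 37/W + ((2*W)*(1/(2*W)))/W = 37/W + 1/W = 38/W)
l(0, 1)*Z(H(0, 7)) = (-⅓*1)*(38/(-7 + 7²)) = -38/(3*(-7 + 49)) = -38/(3*42) = -⅓*19/21 = -19/63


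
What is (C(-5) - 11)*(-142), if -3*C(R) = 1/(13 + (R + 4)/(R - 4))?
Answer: 92371/59 ≈ 1565.6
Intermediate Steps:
C(R) = -1/(3*(13 + (4 + R)/(-4 + R))) (C(R) = -1/(3*(13 + (R + 4)/(R - 4))) = -1/(3*(13 + (4 + R)/(-4 + R))))
(C(-5) - 11)*(-142) = ((4 - 1*(-5))/(6*(-24 + 7*(-5))) - 11)*(-142) = ((4 + 5)/(6*(-24 - 35)) - 11)*(-142) = ((⅙)*9/(-59) - 11)*(-142) = ((⅙)*(-1/59)*9 - 11)*(-142) = (-3/118 - 11)*(-142) = -1301/118*(-142) = 92371/59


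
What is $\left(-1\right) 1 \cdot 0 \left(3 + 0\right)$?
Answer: $0$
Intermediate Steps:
$\left(-1\right) 1 \cdot 0 \left(3 + 0\right) = - 0 \cdot 3 = \left(-1\right) 0 = 0$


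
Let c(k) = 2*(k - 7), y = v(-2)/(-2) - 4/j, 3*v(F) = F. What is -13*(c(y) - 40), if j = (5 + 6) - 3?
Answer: 2119/3 ≈ 706.33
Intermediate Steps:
v(F) = F/3
j = 8 (j = 11 - 3 = 8)
y = -1/6 (y = ((1/3)*(-2))/(-2) - 4/8 = -2/3*(-1/2) - 4*1/8 = 1/3 - 1/2 = -1/6 ≈ -0.16667)
c(k) = -14 + 2*k (c(k) = 2*(-7 + k) = -14 + 2*k)
-13*(c(y) - 40) = -13*((-14 + 2*(-1/6)) - 40) = -13*((-14 - 1/3) - 40) = -13*(-43/3 - 40) = -13*(-163/3) = 2119/3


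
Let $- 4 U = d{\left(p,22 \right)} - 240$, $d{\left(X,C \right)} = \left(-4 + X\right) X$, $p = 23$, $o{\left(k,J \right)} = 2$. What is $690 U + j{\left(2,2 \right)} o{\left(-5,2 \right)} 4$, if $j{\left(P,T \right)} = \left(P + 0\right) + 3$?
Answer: $- \frac{67885}{2} \approx -33943.0$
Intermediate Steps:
$j{\left(P,T \right)} = 3 + P$ ($j{\left(P,T \right)} = P + 3 = 3 + P$)
$d{\left(X,C \right)} = X \left(-4 + X\right)$
$U = - \frac{197}{4}$ ($U = - \frac{23 \left(-4 + 23\right) - 240}{4} = - \frac{23 \cdot 19 - 240}{4} = - \frac{437 - 240}{4} = \left(- \frac{1}{4}\right) 197 = - \frac{197}{4} \approx -49.25$)
$690 U + j{\left(2,2 \right)} o{\left(-5,2 \right)} 4 = 690 \left(- \frac{197}{4}\right) + \left(3 + 2\right) 2 \cdot 4 = - \frac{67965}{2} + 5 \cdot 2 \cdot 4 = - \frac{67965}{2} + 10 \cdot 4 = - \frac{67965}{2} + 40 = - \frac{67885}{2}$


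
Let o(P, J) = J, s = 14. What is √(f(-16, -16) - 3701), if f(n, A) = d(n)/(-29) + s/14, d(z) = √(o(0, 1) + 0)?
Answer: I*√3111729/29 ≈ 60.828*I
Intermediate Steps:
d(z) = 1 (d(z) = √(1 + 0) = √1 = 1)
f(n, A) = 28/29 (f(n, A) = 1/(-29) + 14/14 = 1*(-1/29) + 14*(1/14) = -1/29 + 1 = 28/29)
√(f(-16, -16) - 3701) = √(28/29 - 3701) = √(-107301/29) = I*√3111729/29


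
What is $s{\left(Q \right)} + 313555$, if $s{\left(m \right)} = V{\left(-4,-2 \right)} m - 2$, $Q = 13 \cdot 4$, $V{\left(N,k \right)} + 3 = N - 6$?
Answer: $312877$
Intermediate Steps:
$V{\left(N,k \right)} = -9 + N$ ($V{\left(N,k \right)} = -3 + \left(N - 6\right) = -3 + \left(-6 + N\right) = -9 + N$)
$Q = 52$
$s{\left(m \right)} = -2 - 13 m$ ($s{\left(m \right)} = \left(-9 - 4\right) m - 2 = - 13 m - 2 = -2 - 13 m$)
$s{\left(Q \right)} + 313555 = \left(-2 - 676\right) + 313555 = -678 + 313555 = 312877$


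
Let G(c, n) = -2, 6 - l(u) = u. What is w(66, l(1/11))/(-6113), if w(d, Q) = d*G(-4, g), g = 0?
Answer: 132/6113 ≈ 0.021593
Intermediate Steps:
l(u) = 6 - u
w(d, Q) = -2*d (w(d, Q) = d*(-2) = -2*d)
w(66, l(1/11))/(-6113) = -2*66/(-6113) = -132*(-1/6113) = 132/6113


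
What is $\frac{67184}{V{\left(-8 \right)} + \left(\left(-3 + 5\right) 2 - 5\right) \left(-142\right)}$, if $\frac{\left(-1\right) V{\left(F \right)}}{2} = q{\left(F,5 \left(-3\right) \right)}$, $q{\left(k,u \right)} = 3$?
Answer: $494$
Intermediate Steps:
$V{\left(F \right)} = -6$ ($V{\left(F \right)} = \left(-2\right) 3 = -6$)
$\frac{67184}{V{\left(-8 \right)} + \left(\left(-3 + 5\right) 2 - 5\right) \left(-142\right)} = \frac{67184}{-6 + \left(\left(-3 + 5\right) 2 - 5\right) \left(-142\right)} = \frac{67184}{-6 + \left(2 \cdot 2 - 5\right) \left(-142\right)} = \frac{67184}{-6 + \left(4 - 5\right) \left(-142\right)} = \frac{67184}{-6 - -142} = \frac{67184}{-6 + 142} = \frac{67184}{136} = 67184 \cdot \frac{1}{136} = 494$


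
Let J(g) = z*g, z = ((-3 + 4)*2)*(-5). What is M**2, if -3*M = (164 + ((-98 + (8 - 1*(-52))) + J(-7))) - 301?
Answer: 1225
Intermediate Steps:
z = -10 (z = (1*2)*(-5) = 2*(-5) = -10)
J(g) = -10*g
M = 35 (M = -((164 + ((-98 + (8 - 1*(-52))) - 10*(-7))) - 301)/3 = -((164 + ((-98 + (8 + 52)) + 70)) - 301)/3 = -((164 + ((-98 + 60) + 70)) - 301)/3 = -((164 + (-38 + 70)) - 301)/3 = -((164 + 32) - 301)/3 = -(196 - 301)/3 = -1/3*(-105) = 35)
M**2 = 35**2 = 1225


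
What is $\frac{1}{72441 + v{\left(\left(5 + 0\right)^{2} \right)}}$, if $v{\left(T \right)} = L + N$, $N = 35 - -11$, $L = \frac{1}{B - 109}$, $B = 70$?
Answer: $\frac{39}{2826992} \approx 1.3796 \cdot 10^{-5}$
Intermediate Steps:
$L = - \frac{1}{39}$ ($L = \frac{1}{70 - 109} = \frac{1}{-39} = - \frac{1}{39} \approx -0.025641$)
$N = 46$ ($N = 35 - -11 = 35 + \left(-7 + 18\right) = 35 + 11 = 46$)
$v{\left(T \right)} = \frac{1793}{39}$ ($v{\left(T \right)} = - \frac{1}{39} + 46 = \frac{1793}{39}$)
$\frac{1}{72441 + v{\left(\left(5 + 0\right)^{2} \right)}} = \frac{1}{72441 + \frac{1793}{39}} = \frac{1}{\frac{2826992}{39}} = \frac{39}{2826992}$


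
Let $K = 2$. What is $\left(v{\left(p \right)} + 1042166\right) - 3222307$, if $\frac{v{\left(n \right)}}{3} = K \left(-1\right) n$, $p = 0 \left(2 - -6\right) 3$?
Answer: $-2180141$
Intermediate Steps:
$p = 0$ ($p = 0 \left(2 + 6\right) 3 = 0 \cdot 8 \cdot 3 = 0 \cdot 3 = 0$)
$v{\left(n \right)} = - 6 n$ ($v{\left(n \right)} = 3 \cdot 2 \left(-1\right) n = 3 \left(- 2 n\right) = - 6 n$)
$\left(v{\left(p \right)} + 1042166\right) - 3222307 = \left(\left(-6\right) 0 + 1042166\right) - 3222307 = \left(0 + 1042166\right) - 3222307 = 1042166 - 3222307 = -2180141$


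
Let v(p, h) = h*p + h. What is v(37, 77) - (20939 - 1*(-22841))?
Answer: -40854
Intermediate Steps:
v(p, h) = h + h*p
v(37, 77) - (20939 - 1*(-22841)) = 77*(1 + 37) - (20939 - 1*(-22841)) = 77*38 - (20939 + 22841) = 2926 - 1*43780 = 2926 - 43780 = -40854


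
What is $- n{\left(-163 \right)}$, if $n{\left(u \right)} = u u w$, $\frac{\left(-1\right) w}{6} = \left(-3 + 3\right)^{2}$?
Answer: $0$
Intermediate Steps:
$w = 0$ ($w = - 6 \left(-3 + 3\right)^{2} = - 6 \cdot 0^{2} = \left(-6\right) 0 = 0$)
$n{\left(u \right)} = 0$ ($n{\left(u \right)} = u u 0 = u^{2} \cdot 0 = 0$)
$- n{\left(-163 \right)} = \left(-1\right) 0 = 0$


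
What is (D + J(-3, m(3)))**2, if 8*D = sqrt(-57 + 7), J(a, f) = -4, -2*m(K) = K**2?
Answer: 487/32 - 5*I*sqrt(2) ≈ 15.219 - 7.0711*I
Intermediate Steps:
m(K) = -K**2/2
D = 5*I*sqrt(2)/8 (D = sqrt(-57 + 7)/8 = sqrt(-50)/8 = (5*I*sqrt(2))/8 = 5*I*sqrt(2)/8 ≈ 0.88388*I)
(D + J(-3, m(3)))**2 = (5*I*sqrt(2)/8 - 4)**2 = (-4 + 5*I*sqrt(2)/8)**2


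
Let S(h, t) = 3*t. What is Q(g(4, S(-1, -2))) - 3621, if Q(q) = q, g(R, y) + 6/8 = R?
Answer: -14471/4 ≈ -3617.8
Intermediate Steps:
g(R, y) = -¾ + R
Q(g(4, S(-1, -2))) - 3621 = (-¾ + 4) - 3621 = 13/4 - 3621 = -14471/4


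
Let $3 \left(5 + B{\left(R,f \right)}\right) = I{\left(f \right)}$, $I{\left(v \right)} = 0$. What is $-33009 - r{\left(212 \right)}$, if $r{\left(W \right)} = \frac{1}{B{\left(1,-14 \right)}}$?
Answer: $- \frac{165044}{5} \approx -33009.0$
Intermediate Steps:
$B{\left(R,f \right)} = -5$ ($B{\left(R,f \right)} = -5 + \frac{1}{3} \cdot 0 = -5 + 0 = -5$)
$r{\left(W \right)} = - \frac{1}{5}$ ($r{\left(W \right)} = \frac{1}{-5} = - \frac{1}{5}$)
$-33009 - r{\left(212 \right)} = -33009 - - \frac{1}{5} = -33009 + \frac{1}{5} = - \frac{165044}{5}$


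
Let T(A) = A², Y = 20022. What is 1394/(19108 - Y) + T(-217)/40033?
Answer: -130272/373369 ≈ -0.34891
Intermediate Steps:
1394/(19108 - Y) + T(-217)/40033 = 1394/(19108 - 1*20022) + (-217)²/40033 = 1394/(19108 - 20022) + 47089*(1/40033) = 1394/(-914) + 961/817 = 1394*(-1/914) + 961/817 = -697/457 + 961/817 = -130272/373369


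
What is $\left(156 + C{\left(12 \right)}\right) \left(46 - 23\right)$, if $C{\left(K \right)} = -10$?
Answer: $3358$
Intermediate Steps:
$\left(156 + C{\left(12 \right)}\right) \left(46 - 23\right) = \left(156 - 10\right) \left(46 - 23\right) = 146 \cdot 23 = 3358$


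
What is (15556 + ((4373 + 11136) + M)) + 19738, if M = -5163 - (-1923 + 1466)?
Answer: 46097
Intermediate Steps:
M = -4706 (M = -5163 - 1*(-457) = -5163 + 457 = -4706)
(15556 + ((4373 + 11136) + M)) + 19738 = (15556 + ((4373 + 11136) - 4706)) + 19738 = (15556 + (15509 - 4706)) + 19738 = (15556 + 10803) + 19738 = 26359 + 19738 = 46097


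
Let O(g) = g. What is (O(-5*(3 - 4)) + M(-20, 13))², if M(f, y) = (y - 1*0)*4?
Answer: 3249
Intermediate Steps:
M(f, y) = 4*y (M(f, y) = (y + 0)*4 = y*4 = 4*y)
(O(-5*(3 - 4)) + M(-20, 13))² = (-5*(3 - 4) + 4*13)² = (-5*(-1) + 52)² = (5 + 52)² = 57² = 3249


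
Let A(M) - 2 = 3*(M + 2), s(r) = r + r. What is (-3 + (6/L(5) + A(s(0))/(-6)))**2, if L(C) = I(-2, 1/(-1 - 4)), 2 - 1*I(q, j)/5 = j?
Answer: 15625/1089 ≈ 14.348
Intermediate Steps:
I(q, j) = 10 - 5*j
L(C) = 11 (L(C) = 10 - 5/(-1 - 4) = 10 - 5/(-5) = 10 - 5*(-1/5) = 10 + 1 = 11)
s(r) = 2*r
A(M) = 8 + 3*M (A(M) = 2 + 3*(M + 2) = 2 + 3*(2 + M) = 2 + (6 + 3*M) = 8 + 3*M)
(-3 + (6/L(5) + A(s(0))/(-6)))**2 = (-3 + (6/11 + (8 + 3*(2*0))/(-6)))**2 = (-3 + (6*(1/11) + (8 + 3*0)*(-1/6)))**2 = (-3 + (6/11 + (8 + 0)*(-1/6)))**2 = (-3 + (6/11 + 8*(-1/6)))**2 = (-3 + (6/11 - 4/3))**2 = (-3 - 26/33)**2 = (-125/33)**2 = 15625/1089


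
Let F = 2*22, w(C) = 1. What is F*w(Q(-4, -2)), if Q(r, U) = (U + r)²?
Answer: 44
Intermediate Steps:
F = 44
F*w(Q(-4, -2)) = 44*1 = 44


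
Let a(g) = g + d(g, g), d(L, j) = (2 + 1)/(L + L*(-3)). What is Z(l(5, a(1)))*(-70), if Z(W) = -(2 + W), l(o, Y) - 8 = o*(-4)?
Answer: -700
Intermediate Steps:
d(L, j) = -3/(2*L) (d(L, j) = 3/(L - 3*L) = 3/((-2*L)) = 3*(-1/(2*L)) = -3/(2*L))
a(g) = g - 3/(2*g)
l(o, Y) = 8 - 4*o (l(o, Y) = 8 + o*(-4) = 8 - 4*o)
Z(W) = -2 - W
Z(l(5, a(1)))*(-70) = (-2 - (8 - 4*5))*(-70) = (-2 - (8 - 20))*(-70) = (-2 - 1*(-12))*(-70) = (-2 + 12)*(-70) = 10*(-70) = -700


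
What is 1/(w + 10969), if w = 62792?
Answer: 1/73761 ≈ 1.3557e-5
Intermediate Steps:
1/(w + 10969) = 1/(62792 + 10969) = 1/73761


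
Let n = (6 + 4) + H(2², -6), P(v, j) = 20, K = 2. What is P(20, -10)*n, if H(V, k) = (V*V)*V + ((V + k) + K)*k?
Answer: 1480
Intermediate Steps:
H(V, k) = V³ + k*(2 + V + k) (H(V, k) = (V*V)*V + ((V + k) + 2)*k = V²*V + (2 + V + k)*k = V³ + k*(2 + V + k))
n = 74 (n = (6 + 4) + ((2²)³ + (-6)² + 2*(-6) + 2²*(-6)) = 10 + (4³ + 36 - 12 + 4*(-6)) = 10 + (64 + 36 - 12 - 24) = 10 + 64 = 74)
P(20, -10)*n = 20*74 = 1480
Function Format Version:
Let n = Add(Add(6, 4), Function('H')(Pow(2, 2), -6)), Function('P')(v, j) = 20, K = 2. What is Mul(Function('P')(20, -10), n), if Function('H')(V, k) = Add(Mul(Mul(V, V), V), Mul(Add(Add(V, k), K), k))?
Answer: 1480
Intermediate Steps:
Function('H')(V, k) = Add(Pow(V, 3), Mul(k, Add(2, V, k))) (Function('H')(V, k) = Add(Mul(Mul(V, V), V), Mul(Add(Add(V, k), 2), k)) = Add(Mul(Pow(V, 2), V), Mul(Add(2, V, k), k)) = Add(Pow(V, 3), Mul(k, Add(2, V, k))))
n = 74 (n = Add(Add(6, 4), Add(Pow(Pow(2, 2), 3), Pow(-6, 2), Mul(2, -6), Mul(Pow(2, 2), -6))) = Add(10, Add(Pow(4, 3), 36, -12, Mul(4, -6))) = Add(10, Add(64, 36, -12, -24)) = Add(10, 64) = 74)
Mul(Function('P')(20, -10), n) = Mul(20, 74) = 1480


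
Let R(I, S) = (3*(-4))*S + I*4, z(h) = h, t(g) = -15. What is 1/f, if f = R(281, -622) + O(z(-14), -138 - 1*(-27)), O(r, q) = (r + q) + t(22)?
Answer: 1/8448 ≈ 0.00011837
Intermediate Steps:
R(I, S) = -12*S + 4*I
O(r, q) = -15 + q + r (O(r, q) = (r + q) - 15 = (q + r) - 15 = -15 + q + r)
f = 8448 (f = (-12*(-622) + 4*281) + (-15 + (-138 - 1*(-27)) - 14) = (7464 + 1124) + (-15 + (-138 + 27) - 14) = 8588 + (-15 - 111 - 14) = 8588 - 140 = 8448)
1/f = 1/8448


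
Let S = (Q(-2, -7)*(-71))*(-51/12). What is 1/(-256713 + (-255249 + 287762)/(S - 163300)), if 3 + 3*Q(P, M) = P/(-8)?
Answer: -7851677/2015629118325 ≈ -3.8954e-6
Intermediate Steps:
Q(P, M) = -1 - P/24 (Q(P, M) = -1 + (P/(-8))/3 = -1 + (P*(-⅛))/3 = -1 + (-P/8)/3 = -1 - P/24)
S = -13277/48 (S = ((-1 - 1/24*(-2))*(-71))*(-51/12) = ((-1 + 1/12)*(-71))*(-51*1/12) = -11/12*(-71)*(-17/4) = (781/12)*(-17/4) = -13277/48 ≈ -276.60)
1/(-256713 + (-255249 + 287762)/(S - 163300)) = 1/(-256713 + (-255249 + 287762)/(-13277/48 - 163300)) = 1/(-256713 + 32513/(-7851677/48)) = 1/(-256713 + 32513*(-48/7851677)) = 1/(-256713 - 1560624/7851677) = 1/(-2015629118325/7851677) = -7851677/2015629118325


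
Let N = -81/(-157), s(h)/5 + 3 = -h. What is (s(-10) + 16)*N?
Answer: 4131/157 ≈ 26.312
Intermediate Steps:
s(h) = -15 - 5*h (s(h) = -15 + 5*(-h) = -15 - 5*h)
N = 81/157 (N = -81*(-1/157) = 81/157 ≈ 0.51592)
(s(-10) + 16)*N = ((-15 - 5*(-10)) + 16)*(81/157) = ((-15 + 50) + 16)*(81/157) = (35 + 16)*(81/157) = 51*(81/157) = 4131/157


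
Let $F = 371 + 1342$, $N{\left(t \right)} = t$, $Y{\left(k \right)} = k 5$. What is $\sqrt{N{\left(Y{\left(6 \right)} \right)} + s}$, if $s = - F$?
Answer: $3 i \sqrt{187} \approx 41.024 i$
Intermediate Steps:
$Y{\left(k \right)} = 5 k$
$F = 1713$
$s = -1713$ ($s = \left(-1\right) 1713 = -1713$)
$\sqrt{N{\left(Y{\left(6 \right)} \right)} + s} = \sqrt{5 \cdot 6 - 1713} = \sqrt{30 - 1713} = \sqrt{-1683} = 3 i \sqrt{187}$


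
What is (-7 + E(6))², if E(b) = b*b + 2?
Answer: 961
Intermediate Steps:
E(b) = 2 + b² (E(b) = b² + 2 = 2 + b²)
(-7 + E(6))² = (-7 + (2 + 6²))² = (-7 + (2 + 36))² = (-7 + 38)² = 31² = 961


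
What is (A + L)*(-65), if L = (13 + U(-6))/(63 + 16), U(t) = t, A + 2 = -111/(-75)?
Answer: 11076/395 ≈ 28.040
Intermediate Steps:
A = -13/25 (A = -2 - 111/(-75) = -2 - 111*(-1/75) = -2 + 37/25 = -13/25 ≈ -0.52000)
L = 7/79 (L = (13 - 6)/(63 + 16) = 7/79 ≈ 0.088608)
(A + L)*(-65) = (-13/25 + 7/79)*(-65) = -852/1975*(-65) = 11076/395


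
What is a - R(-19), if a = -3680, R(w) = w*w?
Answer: -4041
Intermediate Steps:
R(w) = w²
a - R(-19) = -3680 - 1*(-19)² = -3680 - 1*361 = -3680 - 361 = -4041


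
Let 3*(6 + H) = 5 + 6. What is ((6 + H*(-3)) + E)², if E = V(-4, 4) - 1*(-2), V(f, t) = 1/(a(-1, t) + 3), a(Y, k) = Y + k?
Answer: 8281/36 ≈ 230.03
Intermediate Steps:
H = -7/3 (H = -6 + (5 + 6)/3 = -6 + (⅓)*11 = -6 + 11/3 = -7/3 ≈ -2.3333)
V(f, t) = 1/(2 + t) (V(f, t) = 1/((-1 + t) + 3) = 1/(2 + t))
E = 13/6 (E = 1/(2 + 4) - 1*(-2) = 1/6 + 2 = ⅙ + 2 = 13/6 ≈ 2.1667)
((6 + H*(-3)) + E)² = ((6 - 7/3*(-3)) + 13/6)² = ((6 + 7) + 13/6)² = (13 + 13/6)² = (91/6)² = 8281/36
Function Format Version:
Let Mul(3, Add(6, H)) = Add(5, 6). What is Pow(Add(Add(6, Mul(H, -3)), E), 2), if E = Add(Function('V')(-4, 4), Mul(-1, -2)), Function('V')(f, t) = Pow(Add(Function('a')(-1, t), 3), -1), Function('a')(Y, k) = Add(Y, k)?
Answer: Rational(8281, 36) ≈ 230.03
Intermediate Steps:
H = Rational(-7, 3) (H = Add(-6, Mul(Rational(1, 3), Add(5, 6))) = Add(-6, Mul(Rational(1, 3), 11)) = Add(-6, Rational(11, 3)) = Rational(-7, 3) ≈ -2.3333)
Function('V')(f, t) = Pow(Add(2, t), -1) (Function('V')(f, t) = Pow(Add(Add(-1, t), 3), -1) = Pow(Add(2, t), -1))
E = Rational(13, 6) (E = Add(Pow(Add(2, 4), -1), Mul(-1, -2)) = Add(Pow(6, -1), 2) = Add(Rational(1, 6), 2) = Rational(13, 6) ≈ 2.1667)
Pow(Add(Add(6, Mul(H, -3)), E), 2) = Pow(Add(Add(6, Mul(Rational(-7, 3), -3)), Rational(13, 6)), 2) = Pow(Add(Add(6, 7), Rational(13, 6)), 2) = Pow(Add(13, Rational(13, 6)), 2) = Pow(Rational(91, 6), 2) = Rational(8281, 36)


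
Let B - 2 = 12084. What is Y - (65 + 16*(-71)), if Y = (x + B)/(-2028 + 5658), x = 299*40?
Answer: 177808/165 ≈ 1077.6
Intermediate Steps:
B = 12086 (B = 2 + 12084 = 12086)
x = 11960
Y = 1093/165 (Y = (11960 + 12086)/(-2028 + 5658) = 24046/3630 = 24046*(1/3630) = 1093/165 ≈ 6.6242)
Y - (65 + 16*(-71)) = 1093/165 - (65 + 16*(-71)) = 1093/165 - (65 - 1136) = 1093/165 - 1*(-1071) = 1093/165 + 1071 = 177808/165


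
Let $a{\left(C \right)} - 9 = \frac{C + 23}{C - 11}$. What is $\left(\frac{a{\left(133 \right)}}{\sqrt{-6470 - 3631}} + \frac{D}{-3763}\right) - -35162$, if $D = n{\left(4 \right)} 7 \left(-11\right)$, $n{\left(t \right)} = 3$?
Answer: $\frac{132314837}{3763} - \frac{209 i \sqrt{10101}}{205387} \approx 35162.0 - 0.10227 i$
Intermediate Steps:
$a{\left(C \right)} = 9 + \frac{23 + C}{-11 + C}$ ($a{\left(C \right)} = 9 + \frac{C + 23}{C - 11} = 9 + \frac{23 + C}{-11 + C}$)
$D = -231$ ($D = 3 \cdot 7 \left(-11\right) = 21 \left(-11\right) = -231$)
$\left(\frac{a{\left(133 \right)}}{\sqrt{-6470 - 3631}} + \frac{D}{-3763}\right) - -35162 = \left(\frac{2 \frac{1}{-11 + 133} \left(-38 + 5 \cdot 133\right)}{\sqrt{-6470 - 3631}} - \frac{231}{-3763}\right) - -35162 = \left(\frac{2 \cdot \frac{1}{122} \left(-38 + 665\right)}{\sqrt{-10101}} - - \frac{231}{3763}\right) + 35162 = \left(\frac{2 \cdot \frac{1}{122} \cdot 627}{i \sqrt{10101}} + \frac{231}{3763}\right) + 35162 = \left(\frac{627 \left(- \frac{i \sqrt{10101}}{10101}\right)}{61} + \frac{231}{3763}\right) + 35162 = \left(- \frac{209 i \sqrt{10101}}{205387} + \frac{231}{3763}\right) + 35162 = \left(\frac{231}{3763} - \frac{209 i \sqrt{10101}}{205387}\right) + 35162 = \frac{132314837}{3763} - \frac{209 i \sqrt{10101}}{205387}$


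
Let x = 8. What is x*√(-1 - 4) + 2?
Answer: 2 + 8*I*√5 ≈ 2.0 + 17.889*I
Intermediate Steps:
x*√(-1 - 4) + 2 = 8*√(-1 - 4) + 2 = 8*√(-5) + 2 = 8*(I*√5) + 2 = 8*I*√5 + 2 = 2 + 8*I*√5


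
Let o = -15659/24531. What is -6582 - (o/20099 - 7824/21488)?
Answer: -256360225177348/38950836951 ≈ -6581.6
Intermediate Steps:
o = -15659/24531 (o = -15659*1/24531 = -15659/24531 ≈ -0.63834)
-6582 - (o/20099 - 7824/21488) = -6582 - (-15659/24531/20099 - 7824/21488) = -6582 - (-15659/24531*1/20099 - 7824*1/21488) = -6582 - (-15659/493048569 - 489/1343) = -6582 - 1*(-14183634134/38950836951) = -6582 + 14183634134/38950836951 = -256360225177348/38950836951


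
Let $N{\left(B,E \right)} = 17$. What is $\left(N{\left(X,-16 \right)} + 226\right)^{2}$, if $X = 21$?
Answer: $59049$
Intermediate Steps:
$\left(N{\left(X,-16 \right)} + 226\right)^{2} = \left(17 + 226\right)^{2} = 243^{2} = 59049$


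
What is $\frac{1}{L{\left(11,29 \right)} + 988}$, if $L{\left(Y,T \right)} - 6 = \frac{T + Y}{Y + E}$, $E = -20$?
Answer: $\frac{9}{8906} \approx 0.0010106$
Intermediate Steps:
$L{\left(Y,T \right)} = 6 + \frac{T + Y}{-20 + Y}$ ($L{\left(Y,T \right)} = 6 + \frac{T + Y}{Y - 20} = 6 + \frac{T + Y}{-20 + Y}$)
$\frac{1}{L{\left(11,29 \right)} + 988} = \frac{1}{\frac{-120 + 29 + 7 \cdot 11}{-20 + 11} + 988} = \frac{1}{\frac{-120 + 29 + 77}{-9} + 988} = \frac{1}{\left(- \frac{1}{9}\right) \left(-14\right) + 988} = \frac{1}{\frac{14}{9} + 988} = \frac{1}{\frac{8906}{9}} = \frac{9}{8906}$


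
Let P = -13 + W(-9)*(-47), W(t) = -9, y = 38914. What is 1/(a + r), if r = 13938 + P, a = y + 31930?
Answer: 1/85192 ≈ 1.1738e-5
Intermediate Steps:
P = 410 (P = -13 - 9*(-47) = -13 + 423 = 410)
a = 70844 (a = 38914 + 31930 = 70844)
r = 14348 (r = 13938 + 410 = 14348)
1/(a + r) = 1/(70844 + 14348) = 1/85192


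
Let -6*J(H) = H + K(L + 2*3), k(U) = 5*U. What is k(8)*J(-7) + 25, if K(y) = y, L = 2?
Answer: 55/3 ≈ 18.333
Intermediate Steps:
J(H) = -4/3 - H/6 (J(H) = -(H + (2 + 2*3))/6 = -(H + (2 + 6))/6 = -(H + 8)/6 = -(8 + H)/6 = -4/3 - H/6)
k(8)*J(-7) + 25 = (5*8)*(-4/3 - 1/6*(-7)) + 25 = 40*(-4/3 + 7/6) + 25 = 40*(-1/6) + 25 = -20/3 + 25 = 55/3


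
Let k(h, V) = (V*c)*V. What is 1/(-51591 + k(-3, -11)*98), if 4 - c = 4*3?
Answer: -1/146455 ≈ -6.8280e-6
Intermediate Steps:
c = -8 (c = 4 - 4*3 = 4 - 1*12 = 4 - 12 = -8)
k(h, V) = -8*V**2 (k(h, V) = (V*(-8))*V = (-8*V)*V = -8*V**2)
1/(-51591 + k(-3, -11)*98) = 1/(-51591 - 8*(-11)**2*98) = 1/(-51591 - 8*121*98) = 1/(-51591 - 968*98) = 1/(-51591 - 94864) = 1/(-146455) = -1/146455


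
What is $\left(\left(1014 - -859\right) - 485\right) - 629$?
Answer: $759$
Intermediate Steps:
$\left(\left(1014 - -859\right) - 485\right) - 629 = \left(\left(1014 + 859\right) - 485\right) - 629 = \left(1873 - 485\right) - 629 = 1388 - 629 = 759$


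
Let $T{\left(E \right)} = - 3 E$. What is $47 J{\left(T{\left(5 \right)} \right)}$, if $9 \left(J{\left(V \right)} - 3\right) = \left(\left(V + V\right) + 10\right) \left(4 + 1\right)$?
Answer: $- \frac{3431}{9} \approx -381.22$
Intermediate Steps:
$J{\left(V \right)} = \frac{77}{9} + \frac{10 V}{9}$ ($J{\left(V \right)} = 3 + \frac{\left(\left(V + V\right) + 10\right) \left(4 + 1\right)}{9} = 3 + \frac{\left(2 V + 10\right) 5}{9} = 3 + \frac{\left(10 + 2 V\right) 5}{9} = 3 + \frac{50 + 10 V}{9} = 3 + \left(\frac{50}{9} + \frac{10 V}{9}\right) = \frac{77}{9} + \frac{10 V}{9}$)
$47 J{\left(T{\left(5 \right)} \right)} = 47 \left(\frac{77}{9} + \frac{10 \left(\left(-3\right) 5\right)}{9}\right) = 47 \left(\frac{77}{9} + \frac{10}{9} \left(-15\right)\right) = 47 \left(\frac{77}{9} - \frac{50}{3}\right) = 47 \left(- \frac{73}{9}\right) = - \frac{3431}{9}$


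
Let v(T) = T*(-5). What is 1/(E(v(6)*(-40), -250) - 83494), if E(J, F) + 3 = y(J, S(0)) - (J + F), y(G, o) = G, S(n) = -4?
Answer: -1/83247 ≈ -1.2012e-5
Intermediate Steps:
v(T) = -5*T
E(J, F) = -3 - F (E(J, F) = -3 + (J - (J + F)) = -3 + (J - (F + J)) = -3 + (J + (-F - J)) = -3 - F)
1/(E(v(6)*(-40), -250) - 83494) = 1/((-3 - 1*(-250)) - 83494) = 1/((-3 + 250) - 83494) = 1/(247 - 83494) = 1/(-83247) = -1/83247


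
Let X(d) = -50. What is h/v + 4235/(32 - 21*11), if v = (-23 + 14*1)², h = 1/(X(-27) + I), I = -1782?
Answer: -628440319/29530008 ≈ -21.281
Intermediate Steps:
h = -1/1832 (h = 1/(-50 - 1782) = 1/(-1832) = -1/1832 ≈ -0.00054585)
v = 81 (v = (-23 + 14)² = (-9)² = 81)
h/v + 4235/(32 - 21*11) = -1/1832/81 + 4235/(32 - 21*11) = -1/1832*1/81 + 4235/(32 - 231) = -1/148392 + 4235/(-199) = -1/148392 + 4235*(-1/199) = -1/148392 - 4235/199 = -628440319/29530008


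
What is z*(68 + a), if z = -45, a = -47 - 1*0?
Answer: -945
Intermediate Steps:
a = -47 (a = -47 + 0 = -47)
z*(68 + a) = -45*(68 - 47) = -45*21 = -945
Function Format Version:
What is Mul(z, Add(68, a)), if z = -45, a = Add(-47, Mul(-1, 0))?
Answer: -945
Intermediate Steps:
a = -47 (a = Add(-47, 0) = -47)
Mul(z, Add(68, a)) = Mul(-45, Add(68, -47)) = Mul(-45, 21) = -945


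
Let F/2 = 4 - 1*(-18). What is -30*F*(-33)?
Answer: 43560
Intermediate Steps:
F = 44 (F = 2*(4 - 1*(-18)) = 2*(4 + 18) = 2*22 = 44)
-30*F*(-33) = -30*44*(-33) = -1320*(-33) = 43560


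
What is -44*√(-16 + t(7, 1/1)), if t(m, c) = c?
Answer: -44*I*√15 ≈ -170.41*I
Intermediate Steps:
-44*√(-16 + t(7, 1/1)) = -44*√(-16 + 1/1) = -44*√(-16 + 1) = -44*I*√15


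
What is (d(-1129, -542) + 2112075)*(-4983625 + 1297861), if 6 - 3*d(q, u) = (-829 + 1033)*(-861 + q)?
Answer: -8283374956308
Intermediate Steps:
d(q, u) = 58550 - 68*q (d(q, u) = 2 - (-829 + 1033)*(-861 + q)/3 = 2 - 68*(-861 + q) = 2 - (-175644 + 204*q)/3 = 2 + (58548 - 68*q) = 58550 - 68*q)
(d(-1129, -542) + 2112075)*(-4983625 + 1297861) = ((58550 - 68*(-1129)) + 2112075)*(-4983625 + 1297861) = ((58550 + 76772) + 2112075)*(-3685764) = (135322 + 2112075)*(-3685764) = 2247397*(-3685764) = -8283374956308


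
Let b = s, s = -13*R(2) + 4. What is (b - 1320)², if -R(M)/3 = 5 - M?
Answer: 1437601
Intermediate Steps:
R(M) = -15 + 3*M (R(M) = -3*(5 - M) = -15 + 3*M)
s = 121 (s = -13*(-15 + 3*2) + 4 = -13*(-15 + 6) + 4 = -13*(-9) + 4 = 117 + 4 = 121)
b = 121
(b - 1320)² = (121 - 1320)² = (-1199)² = 1437601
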